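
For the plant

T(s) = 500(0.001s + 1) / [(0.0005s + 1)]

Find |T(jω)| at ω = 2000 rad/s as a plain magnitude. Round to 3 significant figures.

At ω = 2000 rad/s:
zero (1 + j2000·0.001) = 1 + j2 → |·| ≈ 2.2361, ∠ ≈ 63.43°
pole (1 + j2000·0.0005) = 1 + j1 → |·| ≈ 1.4142, ∠ ≈ 45.00°
|T| = 500 · 2.2361 / (1.4142) ≈ 790.59

791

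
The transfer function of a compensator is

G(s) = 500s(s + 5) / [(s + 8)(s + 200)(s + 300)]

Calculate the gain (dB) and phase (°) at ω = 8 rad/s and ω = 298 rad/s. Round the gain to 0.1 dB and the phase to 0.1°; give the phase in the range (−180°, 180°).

ω = 8: -25.1 dB, 99.2°; ω = 298: -0.2 dB, -10.4°

At s = jω = j8:
zero (s+5): 5 + j8 → |·| = √(5²+8²) = √89 ≈ 9.434, ∠ = arctan(8/5) ≈ 57.99°
zero at origin: s = j8 → |·| = 8, ∠ = 90.00°
pole (s+8): 8 + j8 → |·| = √(8²+8²) = √128 ≈ 11.314, ∠ = arctan(8/8) ≈ 45.00°
pole (s+200): 200 + j8 → |·| = √(200²+8²) = √40064 ≈ 200.16, ∠ = arctan(8/200) ≈ 2.29°
pole (s+300): 300 + j8 → |·| = √(300²+8²) = √90064 ≈ 300.11, ∠ = arctan(8/300) ≈ 1.53°
|G| = 500 · 75.472 / 6.7963e+05 ≈ 0.055524
Gain = 20 log₁₀(0.055524) ≈ -25.11 dB
∠G = 147.99° − 48.82° = 99.17°

At s = jω = j298:
zero (s+5): 5 + j298 → |·| = √(5²+298²) = √88829 ≈ 298.04, ∠ = arctan(298/5) ≈ 89.04°
zero at origin: s = j298 → |·| = 298, ∠ = 90.00°
pole (s+8): 8 + j298 → |·| = √(8²+298²) = √88868 ≈ 298.11, ∠ = arctan(298/8) ≈ 88.46°
pole (s+200): 200 + j298 → |·| = √(200²+298²) = √128804 ≈ 358.89, ∠ = arctan(298/200) ≈ 56.13°
pole (s+300): 300 + j298 → |·| = √(300²+298²) = √178804 ≈ 422.85, ∠ = arctan(298/300) ≈ 44.81°
|G| = 500 · 88816 / 4.524e+07 ≈ 0.98161
Gain = 20 log₁₀(0.98161) ≈ -0.16 dB
∠G = 179.04° − 189.40° = -10.36°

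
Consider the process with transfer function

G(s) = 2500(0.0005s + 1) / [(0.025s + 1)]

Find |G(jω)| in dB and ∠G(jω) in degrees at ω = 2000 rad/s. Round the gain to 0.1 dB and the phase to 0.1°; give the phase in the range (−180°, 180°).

At ω = 2000 rad/s:
zero (1 + j2000·0.0005) = 1 + j1 → |·| ≈ 1.4142, ∠ ≈ 45.00°
pole (1 + j2000·0.025) = 1 + j50 → |·| ≈ 50.01, ∠ ≈ 88.85°
|G| = 2500 · 1.4142 / (50.01) ≈ 70.696
Gain = 20 log₁₀(70.696) ≈ 36.99 dB
∠G = (45.00°) − (88.85°) = -43.85°

37.0 dB, -43.9°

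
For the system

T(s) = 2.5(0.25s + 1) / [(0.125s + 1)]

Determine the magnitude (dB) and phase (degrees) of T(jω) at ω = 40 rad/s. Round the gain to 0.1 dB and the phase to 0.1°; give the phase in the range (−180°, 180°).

At ω = 40 rad/s:
zero (1 + j40·0.25) = 1 + j10 → |·| ≈ 10.05, ∠ ≈ 84.29°
pole (1 + j40·0.125) = 1 + j5 → |·| ≈ 5.099, ∠ ≈ 78.69°
|T| = 2.5 · 10.05 / (5.099) ≈ 4.9274
Gain = 20 log₁₀(4.9274) ≈ 13.85 dB
∠T = (84.29°) − (78.69°) = 5.60°

13.9 dB, 5.6°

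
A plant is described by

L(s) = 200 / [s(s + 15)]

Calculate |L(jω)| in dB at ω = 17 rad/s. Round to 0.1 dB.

-5.7 dB

At s = jω = j17:
pole (s+15): 15 + j17 → |·| = √(15²+17²) = √514 ≈ 22.672, ∠ = arctan(17/15) ≈ 48.58°
pole at origin: |s| = 17, ∠ = 90.00° (in denominator)
|L| = 200 / 385.42 ≈ 0.51891
Gain = 20 log₁₀(0.51891) ≈ -5.70 dB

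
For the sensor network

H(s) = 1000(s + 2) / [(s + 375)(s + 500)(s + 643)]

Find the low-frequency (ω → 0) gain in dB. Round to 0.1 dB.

-95.6 dB

H(0) = 1000·2 / (375·500·643) ≈ 1.6589e-05
20 log₁₀(1.6589e-05) ≈ -95.60 dB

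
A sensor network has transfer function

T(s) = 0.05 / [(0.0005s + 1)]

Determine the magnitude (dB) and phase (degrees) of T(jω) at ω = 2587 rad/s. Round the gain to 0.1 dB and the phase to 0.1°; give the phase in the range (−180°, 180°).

-30.3 dB, -52.3°

At ω = 2587 rad/s:
pole (1 + j2587·0.0005) = 1 + j1.2935 → |·| ≈ 1.635, ∠ ≈ 52.29°
|T| = 0.05 · 1 / (1.635) ≈ 0.030581
Gain = 20 log₁₀(0.030581) ≈ -30.29 dB
∠T = (0°) − (52.29°) = -52.29°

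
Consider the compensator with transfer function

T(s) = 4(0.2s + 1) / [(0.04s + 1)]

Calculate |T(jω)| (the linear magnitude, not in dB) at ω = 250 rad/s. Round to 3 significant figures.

19.9

At ω = 250 rad/s:
zero (1 + j250·0.2) = 1 + j50 → |·| ≈ 50.01, ∠ ≈ 88.85°
pole (1 + j250·0.04) = 1 + j10 → |·| ≈ 10.05, ∠ ≈ 84.29°
|T| = 4 · 50.01 / (10.05) ≈ 19.904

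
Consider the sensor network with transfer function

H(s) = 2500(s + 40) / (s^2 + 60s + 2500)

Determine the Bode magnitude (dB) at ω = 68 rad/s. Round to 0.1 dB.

32.6 dB

At s = jω = j68:
zero (s+40): 40 + j68 → |·| = √(40²+68²) = √6224 ≈ 78.892, ∠ = arctan(68/40) ≈ 59.53°
quadratic: (j68)² + 60·j68 + 2500 = -2124 + j4080 → |·| ≈ 4599.8, ∠ ≈ 117.50°
|H| = 2500 · 78.892 / 4599.8 ≈ 42.878
Gain = 20 log₁₀(42.878) ≈ 32.64 dB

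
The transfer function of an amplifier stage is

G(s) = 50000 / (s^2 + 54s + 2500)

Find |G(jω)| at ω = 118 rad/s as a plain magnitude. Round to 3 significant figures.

At s = jω = j118:
quadratic: (j118)² + 54·j118 + 2500 = -11424 + j6372 → |·| ≈ 13081, ∠ ≈ 150.85°
|G| = 50000 / 13081 ≈ 3.8223

3.82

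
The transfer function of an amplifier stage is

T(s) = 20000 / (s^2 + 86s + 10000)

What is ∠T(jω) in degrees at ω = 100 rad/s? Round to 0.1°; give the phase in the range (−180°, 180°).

-90.0°

At s = jω = j100:
quadratic: (j100)² + 86·j100 + 10000 = 0 + j8600 → |·| ≈ 8600, ∠ ≈ 90.00°
∠T = 0.00° − 90.00° = -90.00°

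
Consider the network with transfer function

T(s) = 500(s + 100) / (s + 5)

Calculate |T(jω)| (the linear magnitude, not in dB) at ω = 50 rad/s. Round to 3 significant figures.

1.11e+03

At s = jω = j50:
zero (s+100): 100 + j50 → |·| = √(100²+50²) = √12500 ≈ 111.8, ∠ = arctan(50/100) ≈ 26.57°
pole (s+5): 5 + j50 → |·| = √(5²+50²) = √2525 ≈ 50.249, ∠ = arctan(50/5) ≈ 84.29°
|T| = 500 · 111.8 / 50.249 ≈ 1112.5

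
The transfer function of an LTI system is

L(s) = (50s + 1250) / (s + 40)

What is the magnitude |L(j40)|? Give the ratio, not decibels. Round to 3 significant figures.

Substitute s = j40:
Numerator: 50(j40) + 1250 = 1250 + j2000
Denominator: (j40) + 40 = 40 + j40
|N| = √(1250² + 2000²) ≈ 2358.5, ∠N ≈ 57.99°
|D| = √(40² + 40²) ≈ 56.569, ∠D ≈ 45.00°
|L| = 2358.5 / 56.569 ≈ 41.692

41.7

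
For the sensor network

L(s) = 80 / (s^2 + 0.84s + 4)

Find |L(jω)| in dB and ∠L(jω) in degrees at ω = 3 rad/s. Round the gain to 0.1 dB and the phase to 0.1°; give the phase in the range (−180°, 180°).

At s = jω = j3:
quadratic: (j3)² + 0.84·j3 + 4 = -5 + j2.52 → |·| ≈ 5.5991, ∠ ≈ 153.25°
|L| = 80 / 5.5991 ≈ 14.288
Gain = 20 log₁₀(14.288) ≈ 23.10 dB
∠L = 0.00° − 153.25° = -153.25°

23.1 dB, -153.3°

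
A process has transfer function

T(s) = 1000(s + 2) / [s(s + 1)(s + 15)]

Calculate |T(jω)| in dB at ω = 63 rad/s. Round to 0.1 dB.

-12.2 dB

At s = jω = j63:
zero (s+2): 2 + j63 → |·| = √(2²+63²) = √3973 ≈ 63.032, ∠ = arctan(63/2) ≈ 88.18°
pole (s+1): 1 + j63 → |·| = √(1²+63²) = √3970 ≈ 63.008, ∠ = arctan(63/1) ≈ 89.09°
pole (s+15): 15 + j63 → |·| = √(15²+63²) = √4194 ≈ 64.761, ∠ = arctan(63/15) ≈ 76.61°
pole at origin: |s| = 63, ∠ = 90.00° (in denominator)
|T| = 1000 · 63.032 / 2.5707e+05 ≈ 0.24519
Gain = 20 log₁₀(0.24519) ≈ -12.21 dB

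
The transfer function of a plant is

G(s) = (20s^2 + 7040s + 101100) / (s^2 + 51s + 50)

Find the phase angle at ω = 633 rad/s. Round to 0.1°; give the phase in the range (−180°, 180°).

Substitute s = j633:
Numerator: 20(j633)^2 + 7040(j633) + 101100 = -7912680 + j4456320
Denominator: (j633)^2 + 51(j633) + 50 = -400639 + j32283
|N| = √(7912680² + 4456320²) ≈ 9.0813e+06, ∠N ≈ 150.61°
|D| = √(400639² + 32283²) ≈ 4.0194e+05, ∠D ≈ 175.39°
∠G = 150.61° − 175.39° = -24.78°

-24.8°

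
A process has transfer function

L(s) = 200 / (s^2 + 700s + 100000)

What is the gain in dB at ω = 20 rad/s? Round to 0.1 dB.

-54.0 dB

Substitute s = j20:
Numerator: 200 = 200 + j0
Denominator: (j20)^2 + 700(j20) + 100000 = 99600 + j14000
|N| = √(200² + 0²) ≈ 200, ∠N ≈ 0.00°
|D| = √(99600² + 14000²) ≈ 1.0058e+05, ∠D ≈ 8.00°
|L| = 200 / 1.0058e+05 ≈ 0.0019885
Gain = 20 log₁₀(0.0019885) ≈ -54.03 dB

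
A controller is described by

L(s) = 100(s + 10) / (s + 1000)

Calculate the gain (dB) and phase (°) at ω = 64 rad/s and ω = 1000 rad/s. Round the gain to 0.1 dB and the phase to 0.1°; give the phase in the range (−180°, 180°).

ω = 64: 16.2 dB, 77.5°; ω = 1000: 37.0 dB, 44.4°

At s = jω = j64:
zero (s+10): 10 + j64 → |·| = √(10²+64²) = √4196 ≈ 64.777, ∠ = arctan(64/10) ≈ 81.12°
pole (s+1000): 1000 + j64 → |·| = √(1000²+64²) = √1004096 ≈ 1002, ∠ = arctan(64/1000) ≈ 3.66°
|L| = 100 · 64.777 / 1002 ≈ 6.4648
Gain = 20 log₁₀(6.4648) ≈ 16.21 dB
∠L = 81.12° − 3.66° = 77.46°

At s = jω = j1000:
zero (s+10): 10 + j1000 → |·| = √(10²+1000²) = √1000100 ≈ 1000, ∠ = arctan(1000/10) ≈ 89.43°
pole (s+1000): 1000 + j1000 → |·| = √(1000²+1000²) = √2000000 ≈ 1414.2, ∠ = arctan(1000/1000) ≈ 45.00°
|L| = 100 · 1000 / 1414.2 ≈ 70.711
Gain = 20 log₁₀(70.711) ≈ 36.99 dB
∠L = 89.43° − 45.00° = 44.43°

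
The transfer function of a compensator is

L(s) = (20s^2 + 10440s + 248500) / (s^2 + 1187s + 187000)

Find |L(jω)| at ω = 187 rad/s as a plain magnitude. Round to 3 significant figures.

Substitute s = j187:
Numerator: 20(j187)^2 + 10440(j187) + 248500 = -450880 + j1952280
Denominator: (j187)^2 + 1187(j187) + 187000 = 152031 + j221969
|N| = √(450880² + 1952280²) ≈ 2.0037e+06, ∠N ≈ 103.00°
|D| = √(152031² + 221969²) ≈ 2.6904e+05, ∠D ≈ 55.59°
|L| = 2.0037e+06 / 2.6904e+05 ≈ 7.4476

7.45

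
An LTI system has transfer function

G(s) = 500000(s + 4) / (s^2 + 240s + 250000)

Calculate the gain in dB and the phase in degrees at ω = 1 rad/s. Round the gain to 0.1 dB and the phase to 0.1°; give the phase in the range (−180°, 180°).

18.3 dB, 14.0°

At s = jω = j1:
zero (s+4): 4 + j1 → |·| = √(4²+1²) = √17 ≈ 4.1231, ∠ = arctan(1/4) ≈ 14.04°
quadratic: (j1)² + 240·j1 + 250000 = 249999 + j240 → |·| ≈ 2.5e+05, ∠ ≈ 0.06°
|G| = 500000 · 4.1231 / 2.5e+05 ≈ 8.2462
Gain = 20 log₁₀(8.2462) ≈ 18.33 dB
∠G = 14.04° − 0.06° = 13.98°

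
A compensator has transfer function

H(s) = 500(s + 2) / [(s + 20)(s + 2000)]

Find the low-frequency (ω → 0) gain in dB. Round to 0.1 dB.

H(0) = 500·2 / (20·2000) = 0.025
20 log₁₀(0.025) ≈ -32.04 dB

-32.0 dB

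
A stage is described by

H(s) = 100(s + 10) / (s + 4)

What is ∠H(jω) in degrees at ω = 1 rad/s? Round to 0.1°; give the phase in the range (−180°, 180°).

-8.3°

At s = jω = j1:
zero (s+10): 10 + j1 → |·| = √(10²+1²) = √101 ≈ 10.05, ∠ = arctan(1/10) ≈ 5.71°
pole (s+4): 4 + j1 → |·| = √(4²+1²) = √17 ≈ 4.1231, ∠ = arctan(1/4) ≈ 14.04°
∠H = 5.71° − 14.04° = -8.33°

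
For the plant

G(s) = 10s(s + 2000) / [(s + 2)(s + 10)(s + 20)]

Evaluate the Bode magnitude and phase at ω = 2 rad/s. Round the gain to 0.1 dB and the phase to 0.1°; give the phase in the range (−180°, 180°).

36.8 dB, 28.0°

At s = jω = j2:
zero (s+2000): 2000 + j2 → |·| = √(2000²+2²) = √4000004 ≈ 2000, ∠ = arctan(2/2000) ≈ 0.06°
zero at origin: s = j2 → |·| = 2, ∠ = 90.00°
pole (s+2): 2 + j2 → |·| = √(2²+2²) = √8 ≈ 2.8284, ∠ = arctan(2/2) ≈ 45.00°
pole (s+10): 10 + j2 → |·| = √(10²+2²) = √104 ≈ 10.198, ∠ = arctan(2/10) ≈ 11.31°
pole (s+20): 20 + j2 → |·| = √(20²+2²) = √404 ≈ 20.1, ∠ = arctan(2/20) ≈ 5.71°
|G| = 10 · 4000 / 579.76 ≈ 68.994
Gain = 20 log₁₀(68.994) ≈ 36.78 dB
∠G = 90.06° − 62.02° = 28.04°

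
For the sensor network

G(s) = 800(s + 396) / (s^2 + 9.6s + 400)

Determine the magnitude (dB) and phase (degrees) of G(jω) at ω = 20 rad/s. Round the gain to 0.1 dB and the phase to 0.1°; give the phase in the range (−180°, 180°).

At s = jω = j20:
zero (s+396): 396 + j20 → |·| = √(396²+20²) = √157216 ≈ 396.5, ∠ = arctan(20/396) ≈ 2.89°
quadratic: (j20)² + 9.6·j20 + 400 = 0 + j192 → |·| ≈ 192, ∠ ≈ 90.00°
|G| = 800 · 396.5 / 192 ≈ 1652.1
Gain = 20 log₁₀(1652.1) ≈ 64.36 dB
∠G = 2.89° − 90.00° = -87.11°

64.4 dB, -87.1°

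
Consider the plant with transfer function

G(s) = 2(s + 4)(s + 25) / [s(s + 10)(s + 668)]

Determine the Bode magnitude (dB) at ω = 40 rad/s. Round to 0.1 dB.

At s = jω = j40:
zero (s+4): 4 + j40 → |·| = √(4²+40²) = √1616 ≈ 40.2, ∠ = arctan(40/4) ≈ 84.29°
zero (s+25): 25 + j40 → |·| = √(25²+40²) = √2225 ≈ 47.17, ∠ = arctan(40/25) ≈ 57.99°
pole (s+10): 10 + j40 → |·| = √(10²+40²) = √1700 ≈ 41.231, ∠ = arctan(40/10) ≈ 75.96°
pole (s+668): 668 + j40 → |·| = √(668²+40²) = √447824 ≈ 669.2, ∠ = arctan(40/668) ≈ 3.43°
pole at origin: |s| = 40, ∠ = 90.00° (in denominator)
|G| = 2 · 1896.2 / 1.1037e+06 ≈ 0.0034361
Gain = 20 log₁₀(0.0034361) ≈ -49.28 dB

-49.3 dB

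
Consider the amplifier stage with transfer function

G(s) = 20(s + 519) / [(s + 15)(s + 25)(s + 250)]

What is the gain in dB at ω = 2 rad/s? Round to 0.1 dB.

-19.2 dB

At s = jω = j2:
zero (s+519): 519 + j2 → |·| = √(519²+2²) = √269365 ≈ 519, ∠ = arctan(2/519) ≈ 0.22°
pole (s+15): 15 + j2 → |·| = √(15²+2²) = √229 ≈ 15.133, ∠ = arctan(2/15) ≈ 7.59°
pole (s+25): 25 + j2 → |·| = √(25²+2²) = √629 ≈ 25.08, ∠ = arctan(2/25) ≈ 4.57°
pole (s+250): 250 + j2 → |·| = √(250²+2²) = √62504 ≈ 250.01, ∠ = arctan(2/250) ≈ 0.46°
|G| = 20 · 519 / 94888 ≈ 0.10939
Gain = 20 log₁₀(0.10939) ≈ -19.22 dB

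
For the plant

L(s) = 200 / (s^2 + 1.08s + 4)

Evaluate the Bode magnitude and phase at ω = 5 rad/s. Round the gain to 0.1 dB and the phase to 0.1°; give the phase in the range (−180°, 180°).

19.3 dB, -165.6°

At s = jω = j5:
quadratic: (j5)² + 1.08·j5 + 4 = -21 + j5.4 → |·| ≈ 21.683, ∠ ≈ 165.58°
|L| = 200 / 21.683 ≈ 9.2238
Gain = 20 log₁₀(9.2238) ≈ 19.30 dB
∠L = 0.00° − 165.58° = -165.58°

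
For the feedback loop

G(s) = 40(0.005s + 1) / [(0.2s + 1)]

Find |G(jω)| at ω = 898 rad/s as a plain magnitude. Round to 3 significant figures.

At ω = 898 rad/s:
zero (1 + j898·0.005) = 1 + j4.49 → |·| ≈ 4.6, ∠ ≈ 77.44°
pole (1 + j898·0.2) = 1 + j179.6 → |·| ≈ 179.6, ∠ ≈ 89.68°
|G| = 40 · 4.6 / (179.6) ≈ 1.0245

1.02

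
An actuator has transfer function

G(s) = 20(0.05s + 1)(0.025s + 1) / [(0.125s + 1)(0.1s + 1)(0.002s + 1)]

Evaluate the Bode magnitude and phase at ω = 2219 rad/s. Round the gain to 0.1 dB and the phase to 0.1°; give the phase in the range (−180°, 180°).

-7.1 dB, -78.4°

At ω = 2219 rad/s:
zero (1 + j2219·0.05) = 1 + j110.95 → |·| ≈ 110.95, ∠ ≈ 89.48°
zero (1 + j2219·0.025) = 1 + j55.475 → |·| ≈ 55.484, ∠ ≈ 88.97°
pole (1 + j2219·0.125) = 1 + j277.375 → |·| ≈ 277.38, ∠ ≈ 89.79°
pole (1 + j2219·0.1) = 1 + j221.9 → |·| ≈ 221.9, ∠ ≈ 89.74°
pole (1 + j2219·0.002) = 1 + j4.438 → |·| ≈ 4.5493, ∠ ≈ 77.30°
|G| = 20 · 110.95 · 55.484 / (277.38 · 221.9 · 4.5493) ≈ 0.43969
Gain = 20 log₁₀(0.43969) ≈ -7.14 dB
∠G = (89.48° + 88.97°) − (89.79° + 89.74° + 77.30°) = -78.38°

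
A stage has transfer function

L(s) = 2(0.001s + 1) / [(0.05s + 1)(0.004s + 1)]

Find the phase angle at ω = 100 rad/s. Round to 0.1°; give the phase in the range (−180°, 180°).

At ω = 100 rad/s:
zero (1 + j100·0.001) = 1 + j0.1 → |·| ≈ 1.005, ∠ ≈ 5.71°
pole (1 + j100·0.05) = 1 + j5 → |·| ≈ 5.099, ∠ ≈ 78.69°
pole (1 + j100·0.004) = 1 + j0.4 → |·| ≈ 1.077, ∠ ≈ 21.80°
∠L = (5.71°) − (78.69° + 21.80°) = -94.78°

-94.8°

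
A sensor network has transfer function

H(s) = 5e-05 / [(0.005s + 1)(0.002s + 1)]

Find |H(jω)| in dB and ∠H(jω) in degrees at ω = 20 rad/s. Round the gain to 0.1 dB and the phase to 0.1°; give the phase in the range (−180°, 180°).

At ω = 20 rad/s:
pole (1 + j20·0.005) = 1 + j0.1 → |·| ≈ 1.005, ∠ ≈ 5.71°
pole (1 + j20·0.002) = 1 + j0.04 → |·| ≈ 1.0008, ∠ ≈ 2.29°
|H| = 5e-05 · 1 / (1.005 · 1.0008) ≈ 4.9711e-05
Gain = 20 log₁₀(4.9711e-05) ≈ -86.07 dB
∠H = (0°) − (5.71° + 2.29°) = -8.00°

-86.1 dB, -8.0°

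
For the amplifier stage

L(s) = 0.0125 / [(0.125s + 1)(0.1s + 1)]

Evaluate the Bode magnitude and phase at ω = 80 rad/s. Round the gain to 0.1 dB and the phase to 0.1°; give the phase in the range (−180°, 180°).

At ω = 80 rad/s:
pole (1 + j80·0.125) = 1 + j10 → |·| ≈ 10.05, ∠ ≈ 84.29°
pole (1 + j80·0.1) = 1 + j8 → |·| ≈ 8.0623, ∠ ≈ 82.87°
|L| = 0.0125 · 1 / (10.05 · 8.0623) ≈ 0.00015427
Gain = 20 log₁₀(0.00015427) ≈ -76.23 dB
∠L = (0°) − (84.29° + 82.87°) = -167.16°

-76.2 dB, -167.2°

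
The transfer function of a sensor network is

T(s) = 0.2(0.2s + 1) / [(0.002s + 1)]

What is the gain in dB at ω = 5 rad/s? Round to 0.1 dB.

-11.0 dB

At ω = 5 rad/s:
zero (1 + j5·0.2) = 1 + j1 → |·| ≈ 1.4142, ∠ ≈ 45.00°
pole (1 + j5·0.002) = 1 + j0.01 → |·| ≈ 1, ∠ ≈ 0.57°
|T| = 0.2 · 1.4142 / (1) ≈ 0.28284
Gain = 20 log₁₀(0.28284) ≈ -10.97 dB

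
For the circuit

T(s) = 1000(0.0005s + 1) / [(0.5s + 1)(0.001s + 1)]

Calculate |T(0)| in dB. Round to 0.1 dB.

60.0 dB

T(0) = 1000 · 1 / 1 = 1000
20 log₁₀(1000) ≈ 60.00 dB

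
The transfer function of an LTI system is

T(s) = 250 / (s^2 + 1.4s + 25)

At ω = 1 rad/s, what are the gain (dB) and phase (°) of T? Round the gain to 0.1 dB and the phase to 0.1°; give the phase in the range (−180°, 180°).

At s = jω = j1:
quadratic: (j1)² + 1.4·j1 + 25 = 24 + j1.4 → |·| ≈ 24.041, ∠ ≈ 3.34°
|T| = 250 / 24.041 ≈ 10.399
Gain = 20 log₁₀(10.399) ≈ 20.34 dB
∠T = 0.00° − 3.34° = -3.34°

20.3 dB, -3.3°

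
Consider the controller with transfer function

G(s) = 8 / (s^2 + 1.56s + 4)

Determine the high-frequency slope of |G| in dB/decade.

-40 dB/decade

Each pole contributes −20 dB/decade at high frequency; each zero contributes +20 dB/decade.
Net: 0 zero(s) − 2 pole(s) → -40 dB/decade.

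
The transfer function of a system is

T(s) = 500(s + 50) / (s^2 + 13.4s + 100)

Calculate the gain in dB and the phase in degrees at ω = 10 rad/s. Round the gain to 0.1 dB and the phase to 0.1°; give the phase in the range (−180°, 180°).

45.6 dB, -78.7°

At s = jω = j10:
zero (s+50): 50 + j10 → |·| = √(50²+10²) = √2600 ≈ 50.99, ∠ = arctan(10/50) ≈ 11.31°
quadratic: (j10)² + 13.4·j10 + 100 = 0 + j134 → |·| ≈ 134, ∠ ≈ 90.00°
|T| = 500 · 50.99 / 134 ≈ 190.26
Gain = 20 log₁₀(190.26) ≈ 45.59 dB
∠T = 11.31° − 90.00° = -78.69°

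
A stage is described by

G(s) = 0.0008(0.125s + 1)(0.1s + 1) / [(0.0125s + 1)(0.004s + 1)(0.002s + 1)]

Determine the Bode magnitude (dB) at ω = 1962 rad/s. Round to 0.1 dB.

-26.2 dB

At ω = 1962 rad/s:
zero (1 + j1962·0.125) = 1 + j245.25 → |·| ≈ 245.25, ∠ ≈ 89.77°
zero (1 + j1962·0.1) = 1 + j196.2 → |·| ≈ 196.2, ∠ ≈ 89.71°
pole (1 + j1962·0.0125) = 1 + j24.525 → |·| ≈ 24.545, ∠ ≈ 87.67°
pole (1 + j1962·0.004) = 1 + j7.848 → |·| ≈ 7.9115, ∠ ≈ 82.74°
pole (1 + j1962·0.002) = 1 + j3.924 → |·| ≈ 4.0494, ∠ ≈ 75.70°
|G| = 0.0008 · 245.25 · 196.2 / (24.545 · 7.9115 · 4.0494) ≈ 0.048954
Gain = 20 log₁₀(0.048954) ≈ -26.20 dB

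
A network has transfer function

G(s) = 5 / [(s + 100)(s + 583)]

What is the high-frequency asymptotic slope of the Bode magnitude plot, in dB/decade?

-40 dB/decade

Each pole contributes −20 dB/decade at high frequency; each zero contributes +20 dB/decade.
Net: 0 zero(s) − 2 pole(s) → -40 dB/decade.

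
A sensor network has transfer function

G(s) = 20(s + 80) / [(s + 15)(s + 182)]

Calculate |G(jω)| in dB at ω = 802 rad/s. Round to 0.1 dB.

At s = jω = j802:
zero (s+80): 80 + j802 → |·| = √(80²+802²) = √649604 ≈ 805.98, ∠ = arctan(802/80) ≈ 84.30°
pole (s+15): 15 + j802 → |·| = √(15²+802²) = √643429 ≈ 802.14, ∠ = arctan(802/15) ≈ 88.93°
pole (s+182): 182 + j802 → |·| = √(182²+802²) = √676328 ≈ 822.39, ∠ = arctan(802/182) ≈ 77.21°
|G| = 20 · 805.98 / 6.5967e+05 ≈ 0.024436
Gain = 20 log₁₀(0.024436) ≈ -32.24 dB

-32.2 dB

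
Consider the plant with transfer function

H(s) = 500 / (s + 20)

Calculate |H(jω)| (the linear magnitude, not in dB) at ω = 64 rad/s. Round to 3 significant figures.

7.46

Substitute s = j64:
Numerator: 500 = 500 + j0
Denominator: (j64) + 20 = 20 + j64
|N| = √(500² + 0²) ≈ 500, ∠N ≈ 0.00°
|D| = √(20² + 64²) ≈ 67.052, ∠D ≈ 72.65°
|H| = 500 / 67.052 ≈ 7.4569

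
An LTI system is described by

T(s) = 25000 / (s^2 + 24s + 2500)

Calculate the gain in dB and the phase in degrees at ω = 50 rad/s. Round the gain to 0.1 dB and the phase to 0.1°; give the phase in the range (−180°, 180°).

At s = jω = j50:
quadratic: (j50)² + 24·j50 + 2500 = 0 + j1200 → |·| ≈ 1200, ∠ ≈ 90.00°
|T| = 25000 / 1200 ≈ 20.833
Gain = 20 log₁₀(20.833) ≈ 26.38 dB
∠T = 0.00° − 90.00° = -90.00°

26.4 dB, -90.0°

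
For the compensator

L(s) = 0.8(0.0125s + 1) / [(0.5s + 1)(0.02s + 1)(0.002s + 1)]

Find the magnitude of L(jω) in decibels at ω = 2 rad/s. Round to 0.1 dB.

At ω = 2 rad/s:
zero (1 + j2·0.0125) = 1 + j0.025 → |·| ≈ 1.0003, ∠ ≈ 1.43°
pole (1 + j2·0.5) = 1 + j1 → |·| ≈ 1.4142, ∠ ≈ 45.00°
pole (1 + j2·0.02) = 1 + j0.04 → |·| ≈ 1.0008, ∠ ≈ 2.29°
pole (1 + j2·0.002) = 1 + j0.004 → |·| ≈ 1, ∠ ≈ 0.23°
|L| = 0.8 · 1.0003 / (1.4142 · 1.0008 · 1) ≈ 0.56541
Gain = 20 log₁₀(0.56541) ≈ -4.95 dB

-5.0 dB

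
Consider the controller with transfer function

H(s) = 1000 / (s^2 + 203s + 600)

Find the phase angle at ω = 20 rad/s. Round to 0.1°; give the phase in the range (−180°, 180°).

Substitute s = j20:
Numerator: 1000 = 1000 + j0
Denominator: (j20)^2 + 203(j20) + 600 = 200 + j4060
|N| = √(1000² + 0²) ≈ 1000, ∠N ≈ 0.00°
|D| = √(200² + 4060²) ≈ 4064.9, ∠D ≈ 87.18°
∠H = 0.00° − 87.18° = -87.18°

-87.2°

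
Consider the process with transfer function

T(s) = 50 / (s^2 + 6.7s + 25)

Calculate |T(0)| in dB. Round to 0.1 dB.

T(0) = 50 / 25 = 2
20 log₁₀(2) ≈ 6.02 dB

6.0 dB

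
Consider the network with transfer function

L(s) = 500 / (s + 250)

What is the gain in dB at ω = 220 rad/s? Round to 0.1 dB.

Substitute s = j220:
Numerator: 500 = 500 + j0
Denominator: (j220) + 250 = 250 + j220
|N| = √(500² + 0²) ≈ 500, ∠N ≈ 0.00°
|D| = √(250² + 220²) ≈ 333.02, ∠D ≈ 41.35°
|L| = 500 / 333.02 ≈ 1.5014
Gain = 20 log₁₀(1.5014) ≈ 3.53 dB

3.5 dB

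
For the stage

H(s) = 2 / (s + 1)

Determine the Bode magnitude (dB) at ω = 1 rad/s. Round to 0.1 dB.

At s = jω = j1:
pole (s+1): 1 + j1 → |·| = √(1²+1²) = √2 ≈ 1.4142, ∠ = arctan(1/1) ≈ 45.00°
|H| = 2 / 1.4142 ≈ 1.4142
Gain = 20 log₁₀(1.4142) ≈ 3.01 dB

3.0 dB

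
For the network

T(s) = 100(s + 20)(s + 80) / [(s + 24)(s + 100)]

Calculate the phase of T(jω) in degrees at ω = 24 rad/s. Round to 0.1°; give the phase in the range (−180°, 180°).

8.4°

At s = jω = j24:
zero (s+20): 20 + j24 → |·| = √(20²+24²) = √976 ≈ 31.241, ∠ = arctan(24/20) ≈ 50.19°
zero (s+80): 80 + j24 → |·| = √(80²+24²) = √6976 ≈ 83.522, ∠ = arctan(24/80) ≈ 16.70°
pole (s+24): 24 + j24 → |·| = √(24²+24²) = √1152 ≈ 33.941, ∠ = arctan(24/24) ≈ 45.00°
pole (s+100): 100 + j24 → |·| = √(100²+24²) = √10576 ≈ 102.84, ∠ = arctan(24/100) ≈ 13.50°
∠T = 66.89° − 58.50° = 8.39°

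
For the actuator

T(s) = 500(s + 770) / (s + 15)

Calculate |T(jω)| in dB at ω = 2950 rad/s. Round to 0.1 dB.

54.3 dB

At s = jω = j2950:
zero (s+770): 770 + j2950 → |·| = √(770²+2950²) = √9295400 ≈ 3048.8, ∠ = arctan(2950/770) ≈ 75.37°
pole (s+15): 15 + j2950 → |·| = √(15²+2950²) = √8702725 ≈ 2950, ∠ = arctan(2950/15) ≈ 89.71°
|T| = 500 · 3048.8 / 2950 ≈ 516.75
Gain = 20 log₁₀(516.75) ≈ 54.27 dB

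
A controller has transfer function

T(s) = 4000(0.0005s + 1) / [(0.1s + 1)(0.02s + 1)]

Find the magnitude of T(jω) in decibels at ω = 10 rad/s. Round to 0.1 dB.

68.9 dB

At ω = 10 rad/s:
zero (1 + j10·0.0005) = 1 + j0.005 → |·| ≈ 1, ∠ ≈ 0.29°
pole (1 + j10·0.1) = 1 + j1 → |·| ≈ 1.4142, ∠ ≈ 45.00°
pole (1 + j10·0.02) = 1 + j0.2 → |·| ≈ 1.0198, ∠ ≈ 11.31°
|T| = 4000 · 1 / (1.4142 · 1.0198) ≈ 2773.5
Gain = 20 log₁₀(2773.5) ≈ 68.86 dB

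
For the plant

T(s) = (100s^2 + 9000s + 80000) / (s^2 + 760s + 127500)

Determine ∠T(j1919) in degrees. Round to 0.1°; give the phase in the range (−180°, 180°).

Substitute s = j1919:
Numerator: 100(j1919)^2 + 9000(j1919) + 80000 = -368176100 + j17271000
Denominator: (j1919)^2 + 760(j1919) + 127500 = -3555061 + j1458440
|N| = √(368176100² + 17271000²) ≈ 3.6858e+08, ∠N ≈ 177.31°
|D| = √(3555061² + 1458440²) ≈ 3.8426e+06, ∠D ≈ 157.69°
∠T = 177.31° − 157.69° = 19.62°

19.6°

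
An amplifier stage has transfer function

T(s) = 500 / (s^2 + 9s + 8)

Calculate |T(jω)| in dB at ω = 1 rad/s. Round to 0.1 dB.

Substitute s = j1:
Numerator: 500 = 500 + j0
Denominator: (j1)^2 + 9(j1) + 8 = 7 + j9
|N| = √(500² + 0²) ≈ 500, ∠N ≈ 0.00°
|D| = √(7² + 9²) ≈ 11.402, ∠D ≈ 52.13°
|T| = 500 / 11.402 ≈ 43.852
Gain = 20 log₁₀(43.852) ≈ 32.84 dB

32.8 dB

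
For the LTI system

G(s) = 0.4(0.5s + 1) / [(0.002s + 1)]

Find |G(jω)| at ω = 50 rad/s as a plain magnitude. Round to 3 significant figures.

9.96

At ω = 50 rad/s:
zero (1 + j50·0.5) = 1 + j25 → |·| ≈ 25.02, ∠ ≈ 87.71°
pole (1 + j50·0.002) = 1 + j0.1 → |·| ≈ 1.005, ∠ ≈ 5.71°
|G| = 0.4 · 25.02 / (1.005) ≈ 9.9582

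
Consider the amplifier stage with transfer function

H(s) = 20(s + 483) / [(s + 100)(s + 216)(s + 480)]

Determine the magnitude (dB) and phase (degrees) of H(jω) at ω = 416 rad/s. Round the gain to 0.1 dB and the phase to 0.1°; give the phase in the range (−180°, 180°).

At s = jω = j416:
zero (s+483): 483 + j416 → |·| = √(483²+416²) = √406345 ≈ 637.45, ∠ = arctan(416/483) ≈ 40.74°
pole (s+100): 100 + j416 → |·| = √(100²+416²) = √183056 ≈ 427.85, ∠ = arctan(416/100) ≈ 76.48°
pole (s+216): 216 + j416 → |·| = √(216²+416²) = √219712 ≈ 468.73, ∠ = arctan(416/216) ≈ 62.56°
pole (s+480): 480 + j416 → |·| = √(480²+416²) = √403456 ≈ 635.18, ∠ = arctan(416/480) ≈ 40.91°
|H| = 20 · 637.45 / 1.2738e+08 ≈ 0.00010009
Gain = 20 log₁₀(0.00010009) ≈ -79.99 dB
∠H = 40.74° − 179.95° = -139.21°

-80.0 dB, -139.2°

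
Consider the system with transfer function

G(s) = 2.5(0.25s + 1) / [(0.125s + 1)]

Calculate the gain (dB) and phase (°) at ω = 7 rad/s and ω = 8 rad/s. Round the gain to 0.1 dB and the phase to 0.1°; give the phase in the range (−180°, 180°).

ω = 7: 11.6 dB, 19.1°; ω = 8: 11.9 dB, 18.4°

At ω = 7 rad/s:
zero (1 + j7·0.25) = 1 + j1.75 → |·| ≈ 2.0156, ∠ ≈ 60.26°
pole (1 + j7·0.125) = 1 + j0.875 → |·| ≈ 1.3288, ∠ ≈ 41.19°
|G| = 2.5 · 2.0156 / (1.3288) ≈ 3.7921
Gain = 20 log₁₀(3.7921) ≈ 11.58 dB
∠G = (60.26°) − (41.19°) = 19.07°

At ω = 8 rad/s:
zero (1 + j8·0.25) = 1 + j2 → |·| ≈ 2.2361, ∠ ≈ 63.43°
pole (1 + j8·0.125) = 1 + j1 → |·| ≈ 1.4142, ∠ ≈ 45.00°
|G| = 2.5 · 2.2361 / (1.4142) ≈ 3.9529
Gain = 20 log₁₀(3.9529) ≈ 11.94 dB
∠G = (63.43°) − (45.00°) = 18.43°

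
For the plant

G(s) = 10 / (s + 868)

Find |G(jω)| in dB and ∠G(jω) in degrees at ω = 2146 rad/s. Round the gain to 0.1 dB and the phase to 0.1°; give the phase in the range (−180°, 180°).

-47.3 dB, -68.0°

At s = jω = j2146:
pole (s+868): 868 + j2146 → |·| = √(868²+2146²) = √5358740 ≈ 2314.9, ∠ = arctan(2146/868) ≈ 67.98°
|G| = 10 / 2314.9 ≈ 0.0043198
Gain = 20 log₁₀(0.0043198) ≈ -47.29 dB
∠G = 0.00° − 67.98° = -67.98°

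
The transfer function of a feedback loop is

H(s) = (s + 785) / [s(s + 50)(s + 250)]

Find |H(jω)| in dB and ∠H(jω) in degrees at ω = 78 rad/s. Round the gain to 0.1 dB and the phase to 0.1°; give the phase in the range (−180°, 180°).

-67.6 dB, -159.0°

At s = jω = j78:
zero (s+785): 785 + j78 → |·| = √(785²+78²) = √622309 ≈ 788.87, ∠ = arctan(78/785) ≈ 5.67°
pole (s+50): 50 + j78 → |·| = √(50²+78²) = √8584 ≈ 92.65, ∠ = arctan(78/50) ≈ 57.34°
pole (s+250): 250 + j78 → |·| = √(250²+78²) = √68584 ≈ 261.89, ∠ = arctan(78/250) ≈ 17.33°
pole at origin: |s| = 78, ∠ = 90.00° (in denominator)
|H| = 1 · 788.87 / 1.8926e+06 ≈ 0.00041682
Gain = 20 log₁₀(0.00041682) ≈ -67.60 dB
∠H = 5.67° − 164.67° = -159.00°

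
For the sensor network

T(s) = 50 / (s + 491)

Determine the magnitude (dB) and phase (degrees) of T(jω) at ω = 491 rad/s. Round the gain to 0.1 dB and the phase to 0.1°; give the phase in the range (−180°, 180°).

-22.9 dB, -45.0°

At s = jω = j491:
pole (s+491): 491 + j491 → |·| = √(491²+491²) = √482162 ≈ 694.38, ∠ = arctan(491/491) ≈ 45.00°
|T| = 50 / 694.38 ≈ 0.072007
Gain = 20 log₁₀(0.072007) ≈ -22.85 dB
∠T = 0.00° − 45.00° = -45.00°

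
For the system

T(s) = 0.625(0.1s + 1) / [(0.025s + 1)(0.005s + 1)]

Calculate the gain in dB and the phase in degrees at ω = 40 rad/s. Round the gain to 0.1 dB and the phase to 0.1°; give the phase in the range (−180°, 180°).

5.0 dB, 19.7°

At ω = 40 rad/s:
zero (1 + j40·0.1) = 1 + j4 → |·| ≈ 4.1231, ∠ ≈ 75.96°
pole (1 + j40·0.025) = 1 + j1 → |·| ≈ 1.4142, ∠ ≈ 45.00°
pole (1 + j40·0.005) = 1 + j0.2 → |·| ≈ 1.0198, ∠ ≈ 11.31°
|T| = 0.625 · 4.1231 / (1.4142 · 1.0198) ≈ 1.7868
Gain = 20 log₁₀(1.7868) ≈ 5.04 dB
∠T = (75.96°) − (45.00° + 11.31°) = 19.65°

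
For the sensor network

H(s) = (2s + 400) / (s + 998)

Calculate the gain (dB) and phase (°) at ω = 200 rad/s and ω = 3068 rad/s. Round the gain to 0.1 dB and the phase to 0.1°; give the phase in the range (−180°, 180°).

Substitute s = j200:
Numerator: 2(j200) + 400 = 400 + j400
Denominator: (j200) + 998 = 998 + j200
|N| = √(400² + 400²) ≈ 565.69, ∠N ≈ 45.00°
|D| = √(998² + 200²) ≈ 1017.8, ∠D ≈ 11.33°
|H| = 565.69 / 1017.8 ≈ 0.5558
Gain = 20 log₁₀(0.5558) ≈ -5.10 dB
∠H = 45.00° − 11.33° = 33.67°

Substitute s = j3068:
Numerator: 2(j3068) + 400 = 400 + j6136
Denominator: (j3068) + 998 = 998 + j3068
|N| = √(400² + 6136²) ≈ 6149, ∠N ≈ 86.27°
|D| = √(998² + 3068²) ≈ 3226.2, ∠D ≈ 71.98°
|H| = 6149 / 3226.2 ≈ 1.906
Gain = 20 log₁₀(1.906) ≈ 5.60 dB
∠H = 86.27° − 71.98° = 14.29°

ω = 200: -5.1 dB, 33.7°; ω = 3068: 5.6 dB, 14.3°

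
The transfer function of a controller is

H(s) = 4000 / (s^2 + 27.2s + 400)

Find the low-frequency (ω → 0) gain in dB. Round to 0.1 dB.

H(0) = 4000 / 400 = 10
20 log₁₀(10) ≈ 20.00 dB

20.0 dB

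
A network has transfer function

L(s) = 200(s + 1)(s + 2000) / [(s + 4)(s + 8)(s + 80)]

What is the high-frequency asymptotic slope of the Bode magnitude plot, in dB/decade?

Each pole contributes −20 dB/decade at high frequency; each zero contributes +20 dB/decade.
Net: 2 zero(s) − 3 pole(s) → -20 dB/decade.

-20 dB/decade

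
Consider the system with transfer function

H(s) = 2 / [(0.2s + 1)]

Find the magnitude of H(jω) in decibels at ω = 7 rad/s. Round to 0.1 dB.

At ω = 7 rad/s:
pole (1 + j7·0.2) = 1 + j1.4 → |·| ≈ 1.7205, ∠ ≈ 54.46°
|H| = 2 · 1 / (1.7205) ≈ 1.1625
Gain = 20 log₁₀(1.1625) ≈ 1.31 dB

1.3 dB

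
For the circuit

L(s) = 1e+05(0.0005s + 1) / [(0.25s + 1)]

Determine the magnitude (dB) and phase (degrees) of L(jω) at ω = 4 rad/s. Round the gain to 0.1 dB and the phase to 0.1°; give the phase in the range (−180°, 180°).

97.0 dB, -44.9°

At ω = 4 rad/s:
zero (1 + j4·0.0005) = 1 + j0.002 → |·| ≈ 1, ∠ ≈ 0.11°
pole (1 + j4·0.25) = 1 + j1 → |·| ≈ 1.4142, ∠ ≈ 45.00°
|L| = 1e+05 · 1 / (1.4142) ≈ 70711
Gain = 20 log₁₀(70711) ≈ 96.99 dB
∠L = (0.11°) − (45.00°) = -44.89°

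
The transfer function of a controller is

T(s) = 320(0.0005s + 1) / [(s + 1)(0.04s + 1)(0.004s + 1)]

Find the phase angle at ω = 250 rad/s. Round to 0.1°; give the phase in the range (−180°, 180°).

148.1°

At ω = 250 rad/s:
zero (1 + j250·0.0005) = 1 + j0.125 → |·| ≈ 1.0078, ∠ ≈ 7.13°
pole (1 + j250·1) = 1 + j250 → |·| ≈ 250, ∠ ≈ 89.77°
pole (1 + j250·0.04) = 1 + j10 → |·| ≈ 10.05, ∠ ≈ 84.29°
pole (1 + j250·0.004) = 1 + j1 → |·| ≈ 1.4142, ∠ ≈ 45.00°
∠T = (7.13°) − (89.77° + 84.29° + 45.00°) = -211.93° ≡ 148.07° (principal value)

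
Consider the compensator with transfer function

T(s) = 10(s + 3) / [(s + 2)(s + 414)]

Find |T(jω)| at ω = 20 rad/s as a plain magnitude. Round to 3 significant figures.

0.0243

At s = jω = j20:
zero (s+3): 3 + j20 → |·| = √(3²+20²) = √409 ≈ 20.224, ∠ = arctan(20/3) ≈ 81.47°
pole (s+2): 2 + j20 → |·| = √(2²+20²) = √404 ≈ 20.1, ∠ = arctan(20/2) ≈ 84.29°
pole (s+414): 414 + j20 → |·| = √(414²+20²) = √171796 ≈ 414.48, ∠ = arctan(20/414) ≈ 2.77°
|T| = 10 · 20.224 / 8331 ≈ 0.024276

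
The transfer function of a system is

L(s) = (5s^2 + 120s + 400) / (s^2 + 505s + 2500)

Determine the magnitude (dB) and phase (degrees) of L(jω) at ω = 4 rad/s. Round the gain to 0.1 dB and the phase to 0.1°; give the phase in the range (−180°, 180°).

Substitute s = j4:
Numerator: 5(j4)^2 + 120(j4) + 400 = 320 + j480
Denominator: (j4)^2 + 505(j4) + 2500 = 2484 + j2020
|N| = √(320² + 480²) ≈ 576.89, ∠N ≈ 56.31°
|D| = √(2484² + 2020²) ≈ 3201.7, ∠D ≈ 39.12°
|L| = 576.89 / 3201.7 ≈ 0.18018
Gain = 20 log₁₀(0.18018) ≈ -14.89 dB
∠L = 56.31° − 39.12° = 17.19°

-14.9 dB, 17.2°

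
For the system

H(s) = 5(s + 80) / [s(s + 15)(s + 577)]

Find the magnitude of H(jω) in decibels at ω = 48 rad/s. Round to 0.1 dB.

-69.5 dB

At s = jω = j48:
zero (s+80): 80 + j48 → |·| = √(80²+48²) = √8704 ≈ 93.295, ∠ = arctan(48/80) ≈ 30.96°
pole (s+15): 15 + j48 → |·| = √(15²+48²) = √2529 ≈ 50.289, ∠ = arctan(48/15) ≈ 72.65°
pole (s+577): 577 + j48 → |·| = √(577²+48²) = √335233 ≈ 578.99, ∠ = arctan(48/577) ≈ 4.76°
pole at origin: |s| = 48, ∠ = 90.00° (in denominator)
|H| = 5 · 93.295 / 1.3976e+06 ≈ 0.00033377
Gain = 20 log₁₀(0.00033377) ≈ -69.53 dB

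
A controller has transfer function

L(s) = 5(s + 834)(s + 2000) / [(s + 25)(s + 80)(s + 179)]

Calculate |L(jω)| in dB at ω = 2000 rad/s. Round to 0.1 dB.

-48.4 dB

At s = jω = j2000:
zero (s+834): 834 + j2000 → |·| = √(834²+2000²) = √4695556 ≈ 2166.9, ∠ = arctan(2000/834) ≈ 67.36°
zero (s+2000): 2000 + j2000 → |·| = √(2000²+2000²) = √8000000 ≈ 2828.4, ∠ = arctan(2000/2000) ≈ 45.00°
pole (s+25): 25 + j2000 → |·| = √(25²+2000²) = √4000625 ≈ 2000.2, ∠ = arctan(2000/25) ≈ 89.28°
pole (s+80): 80 + j2000 → |·| = √(80²+2000²) = √4006400 ≈ 2001.6, ∠ = arctan(2000/80) ≈ 87.71°
pole (s+179): 179 + j2000 → |·| = √(179²+2000²) = √4032041 ≈ 2008, ∠ = arctan(2000/179) ≈ 84.89°
|L| = 5 · 6.1289e+06 / 8.0392e+09 ≈ 0.0038119
Gain = 20 log₁₀(0.0038119) ≈ -48.38 dB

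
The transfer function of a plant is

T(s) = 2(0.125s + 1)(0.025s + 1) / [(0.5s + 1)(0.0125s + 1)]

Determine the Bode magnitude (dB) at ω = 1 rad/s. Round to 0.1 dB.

5.1 dB

At ω = 1 rad/s:
zero (1 + j1·0.125) = 1 + j0.125 → |·| ≈ 1.0078, ∠ ≈ 7.13°
zero (1 + j1·0.025) = 1 + j0.025 → |·| ≈ 1.0003, ∠ ≈ 1.43°
pole (1 + j1·0.5) = 1 + j0.5 → |·| ≈ 1.118, ∠ ≈ 26.57°
pole (1 + j1·0.0125) = 1 + j0.0125 → |·| ≈ 1.0001, ∠ ≈ 0.72°
|T| = 2 · 1.0078 · 1.0003 / (1.118 · 1.0001) ≈ 1.8032
Gain = 20 log₁₀(1.8032) ≈ 5.12 dB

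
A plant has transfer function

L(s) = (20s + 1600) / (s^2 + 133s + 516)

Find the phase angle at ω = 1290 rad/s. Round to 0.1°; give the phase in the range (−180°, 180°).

-87.7°

Substitute s = j1290:
Numerator: 20(j1290) + 1600 = 1600 + j25800
Denominator: (j1290)^2 + 133(j1290) + 516 = -1663584 + j171570
|N| = √(1600² + 25800²) ≈ 25850, ∠N ≈ 86.45°
|D| = √(1663584² + 171570²) ≈ 1.6724e+06, ∠D ≈ 174.11°
∠L = 86.45° − 174.11° = -87.66°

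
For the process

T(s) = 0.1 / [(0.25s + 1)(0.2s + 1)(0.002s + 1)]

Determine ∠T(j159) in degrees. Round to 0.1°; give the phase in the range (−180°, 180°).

165.6°

At ω = 159 rad/s:
pole (1 + j159·0.25) = 1 + j39.75 → |·| ≈ 39.763, ∠ ≈ 88.56°
pole (1 + j159·0.2) = 1 + j31.8 → |·| ≈ 31.816, ∠ ≈ 88.20°
pole (1 + j159·0.002) = 1 + j0.318 → |·| ≈ 1.0493, ∠ ≈ 17.64°
∠T = (0°) − (88.56° + 88.20° + 17.64°) = -194.40° ≡ 165.60° (principal value)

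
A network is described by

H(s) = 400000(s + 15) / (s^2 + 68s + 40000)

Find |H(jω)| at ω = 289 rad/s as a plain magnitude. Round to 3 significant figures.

At s = jω = j289:
zero (s+15): 15 + j289 → |·| = √(15²+289²) = √83746 ≈ 289.39, ∠ = arctan(289/15) ≈ 87.03°
quadratic: (j289)² + 68·j289 + 40000 = -43521 + j19652 → |·| ≈ 47752, ∠ ≈ 155.70°
|H| = 400000 · 289.39 / 47752 ≈ 2424.1

2.42e+03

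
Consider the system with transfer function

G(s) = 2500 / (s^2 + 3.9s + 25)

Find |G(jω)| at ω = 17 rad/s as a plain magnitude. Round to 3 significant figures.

At s = jω = j17:
quadratic: (j17)² + 3.9·j17 + 25 = -264 + j66.3 → |·| ≈ 272.2, ∠ ≈ 165.90°
|G| = 2500 / 272.2 ≈ 9.1844

9.18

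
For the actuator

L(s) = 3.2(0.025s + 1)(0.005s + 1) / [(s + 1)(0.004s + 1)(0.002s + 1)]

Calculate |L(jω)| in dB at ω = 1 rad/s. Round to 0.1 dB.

At ω = 1 rad/s:
zero (1 + j1·0.025) = 1 + j0.025 → |·| ≈ 1.0003, ∠ ≈ 1.43°
zero (1 + j1·0.005) = 1 + j0.005 → |·| ≈ 1, ∠ ≈ 0.29°
pole (1 + j1·1) = 1 + j1 → |·| ≈ 1.4142, ∠ ≈ 45.00°
pole (1 + j1·0.004) = 1 + j0.004 → |·| ≈ 1, ∠ ≈ 0.23°
pole (1 + j1·0.002) = 1 + j0.002 → |·| ≈ 1, ∠ ≈ 0.11°
|L| = 3.2 · 1.0003 · 1 / (1.4142 · 1 · 1) ≈ 2.2634
Gain = 20 log₁₀(2.2634) ≈ 7.10 dB

7.1 dB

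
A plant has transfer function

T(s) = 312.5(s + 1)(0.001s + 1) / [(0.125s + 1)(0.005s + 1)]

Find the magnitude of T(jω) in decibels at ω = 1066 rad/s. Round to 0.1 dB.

56.6 dB

At ω = 1066 rad/s:
zero (1 + j1066·1) = 1 + j1066 → |·| ≈ 1066, ∠ ≈ 89.95°
zero (1 + j1066·0.001) = 1 + j1.066 → |·| ≈ 1.4616, ∠ ≈ 46.83°
pole (1 + j1066·0.125) = 1 + j133.25 → |·| ≈ 133.25, ∠ ≈ 89.57°
pole (1 + j1066·0.005) = 1 + j5.33 → |·| ≈ 5.423, ∠ ≈ 79.37°
|T| = 312.5 · 1066 · 1.4616 / (133.25 · 5.423) ≈ 673.8
Gain = 20 log₁₀(673.8) ≈ 56.57 dB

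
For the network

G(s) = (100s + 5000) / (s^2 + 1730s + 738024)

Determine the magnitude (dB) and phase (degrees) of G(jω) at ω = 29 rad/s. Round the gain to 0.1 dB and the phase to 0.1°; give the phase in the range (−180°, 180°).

-42.1 dB, 26.2°

Substitute s = j29:
Numerator: 100(j29) + 5000 = 5000 + j2900
Denominator: (j29)^2 + 1730(j29) + 738024 = 737183 + j50170
|N| = √(5000² + 2900²) ≈ 5780.1, ∠N ≈ 30.11°
|D| = √(737183² + 50170²) ≈ 7.3889e+05, ∠D ≈ 3.89°
|G| = 5780.1 / 7.3889e+05 ≈ 0.0078227
Gain = 20 log₁₀(0.0078227) ≈ -42.13 dB
∠G = 30.11° − 3.89° = 26.22°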